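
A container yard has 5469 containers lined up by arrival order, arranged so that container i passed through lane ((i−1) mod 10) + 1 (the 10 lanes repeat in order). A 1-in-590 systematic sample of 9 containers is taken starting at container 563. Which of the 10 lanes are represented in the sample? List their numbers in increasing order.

Consecutive selections differ by k = 590, so their lane numbers differ by 590 mod 10 = 0.
gcd(590, 10) = 10, so the sample visits 10/10 = 1 distinct residues mod 10.
Start 563 is lane 3; the lanes hit are 3.

3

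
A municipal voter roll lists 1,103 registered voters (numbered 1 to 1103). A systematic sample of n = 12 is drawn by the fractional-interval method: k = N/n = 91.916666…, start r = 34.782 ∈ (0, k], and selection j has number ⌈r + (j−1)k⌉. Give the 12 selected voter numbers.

j=1: r + 0k = 34.782 → ⌈·⌉ = 35
j=2: r + 1k = 126.698666… → ⌈·⌉ = 127
j=3: r + 2k = 218.615333… → ⌈·⌉ = 219
j=4: r + 3k = 310.532 → ⌈·⌉ = 311
j=5: r + 4k = 402.448666… → ⌈·⌉ = 403
j=6: r + 5k = 494.365333… → ⌈·⌉ = 495
j=7: r + 6k = 586.282 → ⌈·⌉ = 587
j=8: r + 7k = 678.198666… → ⌈·⌉ = 679
j=9: r + 8k = 770.115333… → ⌈·⌉ = 771
j=10: r + 9k = 862.032 → ⌈·⌉ = 863
j=11: r + 10k = 953.948666… → ⌈·⌉ = 954
j=12: r + 11k = 1045.865333… → ⌈·⌉ = 1046

35, 127, 219, 311, 403, 495, 587, 679, 771, 863, 954, 1046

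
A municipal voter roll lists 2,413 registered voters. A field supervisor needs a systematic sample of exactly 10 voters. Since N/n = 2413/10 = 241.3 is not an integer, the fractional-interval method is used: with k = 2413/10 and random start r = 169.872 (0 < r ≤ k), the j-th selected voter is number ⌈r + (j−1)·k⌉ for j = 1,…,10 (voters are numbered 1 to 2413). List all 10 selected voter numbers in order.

j=1: r + 0k = 169.872 → ⌈·⌉ = 170
j=2: r + 1k = 411.172 → ⌈·⌉ = 412
j=3: r + 2k = 652.472 → ⌈·⌉ = 653
j=4: r + 3k = 893.772 → ⌈·⌉ = 894
j=5: r + 4k = 1135.072 → ⌈·⌉ = 1136
j=6: r + 5k = 1376.372 → ⌈·⌉ = 1377
j=7: r + 6k = 1617.672 → ⌈·⌉ = 1618
j=8: r + 7k = 1858.972 → ⌈·⌉ = 1859
j=9: r + 8k = 2100.272 → ⌈·⌉ = 2101
j=10: r + 9k = 2341.572 → ⌈·⌉ = 2342

170, 412, 653, 894, 1136, 1377, 1618, 1859, 2101, 2342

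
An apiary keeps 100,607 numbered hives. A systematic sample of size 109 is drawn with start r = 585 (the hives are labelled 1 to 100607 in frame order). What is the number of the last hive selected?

k = 100607/109 = 923
109th selection = r + (109−1)·k = 585 + 108×923 = 585 + 99684 = 100269

100269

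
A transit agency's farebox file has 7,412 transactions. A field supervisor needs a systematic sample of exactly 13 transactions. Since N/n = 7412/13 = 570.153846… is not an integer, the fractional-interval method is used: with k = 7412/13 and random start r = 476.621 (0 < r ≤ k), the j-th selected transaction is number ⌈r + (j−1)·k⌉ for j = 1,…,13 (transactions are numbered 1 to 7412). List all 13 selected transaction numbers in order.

477, 1047, 1617, 2188, 2758, 3328, 3898, 4468, 5038, 5609, 6179, 6749, 7319

j=1: r + 0k = 476.621 → ⌈·⌉ = 477
j=2: r + 1k = 1046.774846… → ⌈·⌉ = 1047
j=3: r + 2k = 1616.928692… → ⌈·⌉ = 1617
j=4: r + 3k = 2187.082538… → ⌈·⌉ = 2188
j=5: r + 4k = 2757.236384… → ⌈·⌉ = 2758
j=6: r + 5k = 3327.390230… → ⌈·⌉ = 3328
j=7: r + 6k = 3897.544076… → ⌈·⌉ = 3898
j=8: r + 7k = 4467.697923… → ⌈·⌉ = 4468
j=9: r + 8k = 5037.851769… → ⌈·⌉ = 5038
j=10: r + 9k = 5608.005615… → ⌈·⌉ = 5609
j=11: r + 10k = 6178.159461… → ⌈·⌉ = 6179
j=12: r + 11k = 6748.313307… → ⌈·⌉ = 6749
j=13: r + 12k = 7318.467153… → ⌈·⌉ = 7319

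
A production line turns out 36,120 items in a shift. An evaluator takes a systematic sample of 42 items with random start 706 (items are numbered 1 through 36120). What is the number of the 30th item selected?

k = 36120/42 = 860
30th selection = r + (30−1)·k = 706 + 29×860 = 706 + 24940 = 25646

25646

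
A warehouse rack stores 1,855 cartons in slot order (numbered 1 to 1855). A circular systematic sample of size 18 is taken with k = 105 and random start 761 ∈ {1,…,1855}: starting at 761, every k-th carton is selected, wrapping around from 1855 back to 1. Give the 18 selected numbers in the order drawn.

Selection 1: 761
Selection 2: 761 + 105 = 866
Selection 3: 866 + 105 = 971
Selection 4: 971 + 105 = 1076
Selection 5: 1076 + 105 = 1181
Selection 6: 1181 + 105 = 1286
Selection 7: 1286 + 105 = 1391
Selection 8: 1391 + 105 = 1496
Selection 9: 1496 + 105 = 1601
Selection 10: 1601 + 105 = 1706
Selection 11: 1706 + 105 = 1811
Selection 12: 1811 + 105 = 1916 → 1916 − 1855 = 61
Selection 13: 61 + 105 = 166
Selection 14: 166 + 105 = 271
Selection 15: 271 + 105 = 376
Selection 16: 376 + 105 = 481
Selection 17: 481 + 105 = 586
Selection 18: 586 + 105 = 691

761, 866, 971, 1076, 1181, 1286, 1391, 1496, 1601, 1706, 1811, 61, 166, 271, 376, 481, 586, 691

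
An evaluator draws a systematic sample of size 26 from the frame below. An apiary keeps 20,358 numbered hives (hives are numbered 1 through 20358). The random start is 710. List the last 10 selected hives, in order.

13238, 14021, 14804, 15587, 16370, 17153, 17936, 18719, 19502, 20285

k = N/n = 20358/26 = 783
17th selection = 710 + 16×783 = 13238
18th: 13238 + 783 = 14021
19th: 14021 + 783 = 14804
20th: 14804 + 783 = 15587
21st: 15587 + 783 = 16370
22nd: 16370 + 783 = 17153
23rd: 17153 + 783 = 17936
24th: 17936 + 783 = 18719
25th: 18719 + 783 = 19502
26th: 19502 + 783 = 20285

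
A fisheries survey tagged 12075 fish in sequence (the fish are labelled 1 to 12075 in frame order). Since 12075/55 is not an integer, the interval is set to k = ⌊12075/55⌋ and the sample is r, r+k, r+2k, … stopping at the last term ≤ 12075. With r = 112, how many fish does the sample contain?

55

k = ⌊12075/55⌋ = 219
Achieved size = ⌊(12075 − 112)/219⌋ + 1 = ⌊11963/219⌋ + 1 = 54 + 1 = 55
(last selection: 112 + 54×219 = 11938 ≤ 12075; next would be 12157 > 12075)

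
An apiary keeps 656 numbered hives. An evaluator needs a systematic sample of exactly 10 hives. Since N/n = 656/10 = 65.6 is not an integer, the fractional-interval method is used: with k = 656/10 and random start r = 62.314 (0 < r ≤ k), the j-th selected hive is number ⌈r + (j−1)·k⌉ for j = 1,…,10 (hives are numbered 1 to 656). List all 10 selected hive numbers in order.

63, 128, 194, 260, 325, 391, 456, 522, 588, 653

j=1: r + 0k = 62.314 → ⌈·⌉ = 63
j=2: r + 1k = 127.914 → ⌈·⌉ = 128
j=3: r + 2k = 193.514 → ⌈·⌉ = 194
j=4: r + 3k = 259.114 → ⌈·⌉ = 260
j=5: r + 4k = 324.714 → ⌈·⌉ = 325
j=6: r + 5k = 390.314 → ⌈·⌉ = 391
j=7: r + 6k = 455.914 → ⌈·⌉ = 456
j=8: r + 7k = 521.514 → ⌈·⌉ = 522
j=9: r + 8k = 587.114 → ⌈·⌉ = 588
j=10: r + 9k = 652.714 → ⌈·⌉ = 653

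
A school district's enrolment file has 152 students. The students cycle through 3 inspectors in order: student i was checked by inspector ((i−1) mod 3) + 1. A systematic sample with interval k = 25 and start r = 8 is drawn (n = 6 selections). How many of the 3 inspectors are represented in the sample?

Consecutive selections differ by k = 25, so their inspector numbers differ by 25 mod 3 = 1.
gcd(25, 3) = 1, so the sample visits 3/1 = 3 distinct residues mod 3.
Start 8 is inspector 2; the inspectors hit are 1, 2, 3.

3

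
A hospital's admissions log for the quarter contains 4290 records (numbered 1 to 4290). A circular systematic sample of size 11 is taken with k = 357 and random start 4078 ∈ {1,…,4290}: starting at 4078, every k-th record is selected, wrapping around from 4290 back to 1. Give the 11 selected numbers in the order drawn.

4078, 145, 502, 859, 1216, 1573, 1930, 2287, 2644, 3001, 3358

Selection 1: 4078
Selection 2: 4078 + 357 = 4435 → 4435 − 4290 = 145
Selection 3: 145 + 357 = 502
Selection 4: 502 + 357 = 859
Selection 5: 859 + 357 = 1216
Selection 6: 1216 + 357 = 1573
Selection 7: 1573 + 357 = 1930
Selection 8: 1930 + 357 = 2287
Selection 9: 2287 + 357 = 2644
Selection 10: 2644 + 357 = 3001
Selection 11: 3001 + 357 = 3358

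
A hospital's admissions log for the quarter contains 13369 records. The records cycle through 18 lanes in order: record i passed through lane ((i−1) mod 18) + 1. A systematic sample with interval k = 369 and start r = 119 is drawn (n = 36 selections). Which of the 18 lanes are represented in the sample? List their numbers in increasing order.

2, 11

Consecutive selections differ by k = 369, so their lane numbers differ by 369 mod 18 = 9.
gcd(369, 18) = 9, so the sample visits 18/9 = 2 distinct residues mod 18.
Start 119 is lane 11; the lanes hit are 2, 11.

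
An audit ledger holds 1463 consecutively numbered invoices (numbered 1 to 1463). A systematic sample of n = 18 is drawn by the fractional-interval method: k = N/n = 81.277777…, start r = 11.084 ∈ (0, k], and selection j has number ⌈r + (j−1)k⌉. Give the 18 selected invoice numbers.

12, 93, 174, 255, 337, 418, 499, 581, 662, 743, 824, 906, 987, 1068, 1149, 1231, 1312, 1393

j=1: r + 0k = 11.084 → ⌈·⌉ = 12
j=2: r + 1k = 92.361777… → ⌈·⌉ = 93
j=3: r + 2k = 173.639555… → ⌈·⌉ = 174
j=4: r + 3k = 254.917333… → ⌈·⌉ = 255
j=5: r + 4k = 336.195111… → ⌈·⌉ = 337
j=6: r + 5k = 417.472888… → ⌈·⌉ = 418
j=7: r + 6k = 498.750666… → ⌈·⌉ = 499
j=8: r + 7k = 580.028444… → ⌈·⌉ = 581
j=9: r + 8k = 661.306222… → ⌈·⌉ = 662
j=10: r + 9k = 742.584 → ⌈·⌉ = 743
j=11: r + 10k = 823.861777… → ⌈·⌉ = 824
j=12: r + 11k = 905.139555… → ⌈·⌉ = 906
j=13: r + 12k = 986.417333… → ⌈·⌉ = 987
j=14: r + 13k = 1067.695111… → ⌈·⌉ = 1068
j=15: r + 14k = 1148.972888… → ⌈·⌉ = 1149
j=16: r + 15k = 1230.250666… → ⌈·⌉ = 1231
j=17: r + 16k = 1311.528444… → ⌈·⌉ = 1312
j=18: r + 17k = 1392.806222… → ⌈·⌉ = 1393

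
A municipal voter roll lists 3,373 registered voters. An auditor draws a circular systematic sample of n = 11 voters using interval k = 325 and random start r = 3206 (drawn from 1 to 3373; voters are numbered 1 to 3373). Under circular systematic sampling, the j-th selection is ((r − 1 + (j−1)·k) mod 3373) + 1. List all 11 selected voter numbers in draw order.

Selection 1: 3206
Selection 2: 3206 + 325 = 3531 → 3531 − 3373 = 158
Selection 3: 158 + 325 = 483
Selection 4: 483 + 325 = 808
Selection 5: 808 + 325 = 1133
Selection 6: 1133 + 325 = 1458
Selection 7: 1458 + 325 = 1783
Selection 8: 1783 + 325 = 2108
Selection 9: 2108 + 325 = 2433
Selection 10: 2433 + 325 = 2758
Selection 11: 2758 + 325 = 3083

3206, 158, 483, 808, 1133, 1458, 1783, 2108, 2433, 2758, 3083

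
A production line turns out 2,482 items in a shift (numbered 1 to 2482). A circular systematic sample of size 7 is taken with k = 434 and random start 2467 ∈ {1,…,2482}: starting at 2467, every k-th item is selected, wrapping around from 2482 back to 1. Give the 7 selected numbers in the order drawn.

Selection 1: 2467
Selection 2: 2467 + 434 = 2901 → 2901 − 2482 = 419
Selection 3: 419 + 434 = 853
Selection 4: 853 + 434 = 1287
Selection 5: 1287 + 434 = 1721
Selection 6: 1721 + 434 = 2155
Selection 7: 2155 + 434 = 2589 → 2589 − 2482 = 107

2467, 419, 853, 1287, 1721, 2155, 107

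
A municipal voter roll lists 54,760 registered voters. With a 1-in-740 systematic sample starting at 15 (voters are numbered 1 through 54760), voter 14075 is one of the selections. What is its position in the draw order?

20

k = 740
position = (14075 − 15)/740 + 1 = 14060/740 + 1 = 19 + 1 = 20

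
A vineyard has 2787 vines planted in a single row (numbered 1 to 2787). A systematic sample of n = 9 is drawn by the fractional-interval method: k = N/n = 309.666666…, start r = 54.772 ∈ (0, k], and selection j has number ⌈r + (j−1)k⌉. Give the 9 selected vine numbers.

j=1: r + 0k = 54.772 → ⌈·⌉ = 55
j=2: r + 1k = 364.438666… → ⌈·⌉ = 365
j=3: r + 2k = 674.105333… → ⌈·⌉ = 675
j=4: r + 3k = 983.772 → ⌈·⌉ = 984
j=5: r + 4k = 1293.438666… → ⌈·⌉ = 1294
j=6: r + 5k = 1603.105333… → ⌈·⌉ = 1604
j=7: r + 6k = 1912.772 → ⌈·⌉ = 1913
j=8: r + 7k = 2222.438666… → ⌈·⌉ = 2223
j=9: r + 8k = 2532.105333… → ⌈·⌉ = 2533

55, 365, 675, 984, 1294, 1604, 1913, 2223, 2533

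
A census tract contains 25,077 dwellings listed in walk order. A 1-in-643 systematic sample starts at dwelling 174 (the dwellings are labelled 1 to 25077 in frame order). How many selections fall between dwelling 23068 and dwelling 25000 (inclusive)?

k = 643
First selection ≥ 23068: 174 + ⌈(23068−174)/643⌉·643 = 174 + 36×643 = 23322
Last selection ≤ 25000: 174 + ⌊(25000−174)/643⌋·643 = 174 + 38×643 = 24608
Count = 38 − 36 + 1 = 3

3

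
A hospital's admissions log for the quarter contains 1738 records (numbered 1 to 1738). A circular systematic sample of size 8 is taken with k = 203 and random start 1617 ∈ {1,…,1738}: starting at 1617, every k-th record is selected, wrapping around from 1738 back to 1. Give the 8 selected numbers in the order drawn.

Selection 1: 1617
Selection 2: 1617 + 203 = 1820 → 1820 − 1738 = 82
Selection 3: 82 + 203 = 285
Selection 4: 285 + 203 = 488
Selection 5: 488 + 203 = 691
Selection 6: 691 + 203 = 894
Selection 7: 894 + 203 = 1097
Selection 8: 1097 + 203 = 1300

1617, 82, 285, 488, 691, 894, 1097, 1300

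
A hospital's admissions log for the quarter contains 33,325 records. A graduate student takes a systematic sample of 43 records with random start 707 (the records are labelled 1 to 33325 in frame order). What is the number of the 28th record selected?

k = 33325/43 = 775
28th selection = r + (28−1)·k = 707 + 27×775 = 707 + 20925 = 21632

21632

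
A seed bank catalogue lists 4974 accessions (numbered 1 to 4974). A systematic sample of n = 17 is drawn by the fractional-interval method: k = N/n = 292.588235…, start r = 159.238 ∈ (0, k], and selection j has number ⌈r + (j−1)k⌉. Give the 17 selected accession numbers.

j=1: r + 0k = 159.238 → ⌈·⌉ = 160
j=2: r + 1k = 451.826235… → ⌈·⌉ = 452
j=3: r + 2k = 744.414470… → ⌈·⌉ = 745
j=4: r + 3k = 1037.002705… → ⌈·⌉ = 1038
j=5: r + 4k = 1329.590941… → ⌈·⌉ = 1330
j=6: r + 5k = 1622.179176… → ⌈·⌉ = 1623
j=7: r + 6k = 1914.767411… → ⌈·⌉ = 1915
j=8: r + 7k = 2207.355647… → ⌈·⌉ = 2208
j=9: r + 8k = 2499.943882… → ⌈·⌉ = 2500
j=10: r + 9k = 2792.532117… → ⌈·⌉ = 2793
j=11: r + 10k = 3085.120352… → ⌈·⌉ = 3086
j=12: r + 11k = 3377.708588… → ⌈·⌉ = 3378
j=13: r + 12k = 3670.296823… → ⌈·⌉ = 3671
j=14: r + 13k = 3962.885058… → ⌈·⌉ = 3963
j=15: r + 14k = 4255.473294… → ⌈·⌉ = 4256
j=16: r + 15k = 4548.061529… → ⌈·⌉ = 4549
j=17: r + 16k = 4840.649764… → ⌈·⌉ = 4841

160, 452, 745, 1038, 1330, 1623, 1915, 2208, 2500, 2793, 3086, 3378, 3671, 3963, 4256, 4549, 4841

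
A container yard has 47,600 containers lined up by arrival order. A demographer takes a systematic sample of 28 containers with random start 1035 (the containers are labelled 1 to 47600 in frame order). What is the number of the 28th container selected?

k = 47600/28 = 1700
28th selection = r + (28−1)·k = 1035 + 27×1700 = 1035 + 45900 = 46935

46935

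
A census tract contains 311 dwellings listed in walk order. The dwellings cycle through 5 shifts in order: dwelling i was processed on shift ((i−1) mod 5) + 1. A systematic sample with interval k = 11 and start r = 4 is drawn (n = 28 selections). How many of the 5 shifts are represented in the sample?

Consecutive selections differ by k = 11, so their shift numbers differ by 11 mod 5 = 1.
gcd(11, 5) = 1, so the sample visits 5/1 = 5 distinct residues mod 5.
Start 4 is shift 4; the shifts hit are 1, 2, 3, 4, 5.

5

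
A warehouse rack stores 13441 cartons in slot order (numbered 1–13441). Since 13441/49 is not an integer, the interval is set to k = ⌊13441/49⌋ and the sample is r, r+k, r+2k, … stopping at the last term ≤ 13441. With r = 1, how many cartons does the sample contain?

50

k = ⌊13441/49⌋ = 274
Achieved size = ⌊(13441 − 1)/274⌋ + 1 = ⌊13440/274⌋ + 1 = 49 + 1 = 50
(last selection: 1 + 49×274 = 13427 ≤ 13441; next would be 13701 > 13441)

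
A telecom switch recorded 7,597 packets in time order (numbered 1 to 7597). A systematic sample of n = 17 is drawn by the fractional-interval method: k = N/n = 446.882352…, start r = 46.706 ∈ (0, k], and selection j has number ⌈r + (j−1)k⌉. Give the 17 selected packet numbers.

j=1: r + 0k = 46.706 → ⌈·⌉ = 47
j=2: r + 1k = 493.588352… → ⌈·⌉ = 494
j=3: r + 2k = 940.470705… → ⌈·⌉ = 941
j=4: r + 3k = 1387.353058… → ⌈·⌉ = 1388
j=5: r + 4k = 1834.235411… → ⌈·⌉ = 1835
j=6: r + 5k = 2281.117764… → ⌈·⌉ = 2282
j=7: r + 6k = 2728.000117… → ⌈·⌉ = 2729
j=8: r + 7k = 3174.882470… → ⌈·⌉ = 3175
j=9: r + 8k = 3621.764823… → ⌈·⌉ = 3622
j=10: r + 9k = 4068.647176… → ⌈·⌉ = 4069
j=11: r + 10k = 4515.529529… → ⌈·⌉ = 4516
j=12: r + 11k = 4962.411882… → ⌈·⌉ = 4963
j=13: r + 12k = 5409.294235… → ⌈·⌉ = 5410
j=14: r + 13k = 5856.176588… → ⌈·⌉ = 5857
j=15: r + 14k = 6303.058941… → ⌈·⌉ = 6304
j=16: r + 15k = 6749.941294… → ⌈·⌉ = 6750
j=17: r + 16k = 7196.823647… → ⌈·⌉ = 7197

47, 494, 941, 1388, 1835, 2282, 2729, 3175, 3622, 4069, 4516, 4963, 5410, 5857, 6304, 6750, 7197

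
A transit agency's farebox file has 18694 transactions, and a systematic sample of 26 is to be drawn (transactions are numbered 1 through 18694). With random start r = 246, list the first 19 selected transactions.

k = N/n = 18694/26 = 719
transaction 1: 246
transaction 2: 246 + 719 = 965
transaction 3: 965 + 719 = 1684
transaction 4: 1684 + 719 = 2403
transaction 5: 2403 + 719 = 3122
transaction 6: 3122 + 719 = 3841
transaction 7: 3841 + 719 = 4560
transaction 8: 4560 + 719 = 5279
transaction 9: 5279 + 719 = 5998
transaction 10: 5998 + 719 = 6717
transaction 11: 6717 + 719 = 7436
transaction 12: 7436 + 719 = 8155
transaction 13: 8155 + 719 = 8874
transaction 14: 8874 + 719 = 9593
transaction 15: 9593 + 719 = 10312
transaction 16: 10312 + 719 = 11031
transaction 17: 11031 + 719 = 11750
transaction 18: 11750 + 719 = 12469
transaction 19: 12469 + 719 = 13188

246, 965, 1684, 2403, 3122, 3841, 4560, 5279, 5998, 6717, 7436, 8155, 8874, 9593, 10312, 11031, 11750, 12469, 13188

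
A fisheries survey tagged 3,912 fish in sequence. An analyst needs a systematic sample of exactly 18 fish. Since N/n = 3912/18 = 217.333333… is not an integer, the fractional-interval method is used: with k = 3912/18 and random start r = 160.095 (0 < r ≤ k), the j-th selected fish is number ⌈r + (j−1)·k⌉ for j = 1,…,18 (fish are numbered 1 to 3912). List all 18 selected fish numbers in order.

161, 378, 595, 813, 1030, 1247, 1465, 1682, 1899, 2117, 2334, 2551, 2769, 2986, 3203, 3421, 3638, 3855

j=1: r + 0k = 160.095 → ⌈·⌉ = 161
j=2: r + 1k = 377.428333… → ⌈·⌉ = 378
j=3: r + 2k = 594.761666… → ⌈·⌉ = 595
j=4: r + 3k = 812.095 → ⌈·⌉ = 813
j=5: r + 4k = 1029.428333… → ⌈·⌉ = 1030
j=6: r + 5k = 1246.761666… → ⌈·⌉ = 1247
j=7: r + 6k = 1464.095 → ⌈·⌉ = 1465
j=8: r + 7k = 1681.428333… → ⌈·⌉ = 1682
j=9: r + 8k = 1898.761666… → ⌈·⌉ = 1899
j=10: r + 9k = 2116.095 → ⌈·⌉ = 2117
j=11: r + 10k = 2333.428333… → ⌈·⌉ = 2334
j=12: r + 11k = 2550.761666… → ⌈·⌉ = 2551
j=13: r + 12k = 2768.095 → ⌈·⌉ = 2769
j=14: r + 13k = 2985.428333… → ⌈·⌉ = 2986
j=15: r + 14k = 3202.761666… → ⌈·⌉ = 3203
j=16: r + 15k = 3420.095 → ⌈·⌉ = 3421
j=17: r + 16k = 3637.428333… → ⌈·⌉ = 3638
j=18: r + 17k = 3854.761666… → ⌈·⌉ = 3855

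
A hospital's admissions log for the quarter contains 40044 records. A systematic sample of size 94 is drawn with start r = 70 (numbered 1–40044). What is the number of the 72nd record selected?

30316

k = 40044/94 = 426
72nd selection = r + (72−1)·k = 70 + 71×426 = 70 + 30246 = 30316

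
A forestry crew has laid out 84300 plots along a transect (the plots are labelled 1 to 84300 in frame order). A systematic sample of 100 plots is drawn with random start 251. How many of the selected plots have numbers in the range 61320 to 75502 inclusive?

17

k = 84300/100 = 843
First selection ≥ 61320: 251 + ⌈(61320−251)/843⌉·843 = 251 + 73×843 = 61790
Last selection ≤ 75502: 251 + ⌊(75502−251)/843⌋·843 = 251 + 89×843 = 75278
Count = 89 − 73 + 1 = 17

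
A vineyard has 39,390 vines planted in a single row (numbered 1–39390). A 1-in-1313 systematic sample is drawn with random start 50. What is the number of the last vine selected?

38127

k = 1313
30th selection = r + (30−1)·k = 50 + 29×1313 = 50 + 38077 = 38127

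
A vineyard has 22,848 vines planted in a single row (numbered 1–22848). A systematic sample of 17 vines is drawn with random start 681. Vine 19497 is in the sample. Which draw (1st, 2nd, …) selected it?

k = 22848/17 = 1344
position = (19497 − 681)/1344 + 1 = 18816/1344 + 1 = 14 + 1 = 15

15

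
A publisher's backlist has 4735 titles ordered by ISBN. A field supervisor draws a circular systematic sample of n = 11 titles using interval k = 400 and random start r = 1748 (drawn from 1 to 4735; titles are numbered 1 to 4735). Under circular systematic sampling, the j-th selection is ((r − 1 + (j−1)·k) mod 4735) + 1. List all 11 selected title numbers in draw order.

1748, 2148, 2548, 2948, 3348, 3748, 4148, 4548, 213, 613, 1013

Selection 1: 1748
Selection 2: 1748 + 400 = 2148
Selection 3: 2148 + 400 = 2548
Selection 4: 2548 + 400 = 2948
Selection 5: 2948 + 400 = 3348
Selection 6: 3348 + 400 = 3748
Selection 7: 3748 + 400 = 4148
Selection 8: 4148 + 400 = 4548
Selection 9: 4548 + 400 = 4948 → 4948 − 4735 = 213
Selection 10: 213 + 400 = 613
Selection 11: 613 + 400 = 1013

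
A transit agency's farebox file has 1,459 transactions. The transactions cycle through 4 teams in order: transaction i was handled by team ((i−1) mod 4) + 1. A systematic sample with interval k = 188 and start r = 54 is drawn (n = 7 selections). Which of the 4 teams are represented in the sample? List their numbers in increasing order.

2

Consecutive selections differ by k = 188, so their team numbers differ by 188 mod 4 = 0.
gcd(188, 4) = 4, so the sample visits 4/4 = 1 distinct residues mod 4.
Start 54 is team 2; the teams hit are 2.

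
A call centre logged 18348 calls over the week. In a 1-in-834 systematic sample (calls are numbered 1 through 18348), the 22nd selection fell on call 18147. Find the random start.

k = 834
r = 18147 − (22−1)×834 = 18147 − 17514 = 633

633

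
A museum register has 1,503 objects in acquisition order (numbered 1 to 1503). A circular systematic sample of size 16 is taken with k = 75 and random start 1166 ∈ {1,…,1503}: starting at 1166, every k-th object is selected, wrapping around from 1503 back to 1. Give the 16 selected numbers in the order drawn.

1166, 1241, 1316, 1391, 1466, 38, 113, 188, 263, 338, 413, 488, 563, 638, 713, 788

Selection 1: 1166
Selection 2: 1166 + 75 = 1241
Selection 3: 1241 + 75 = 1316
Selection 4: 1316 + 75 = 1391
Selection 5: 1391 + 75 = 1466
Selection 6: 1466 + 75 = 1541 → 1541 − 1503 = 38
Selection 7: 38 + 75 = 113
Selection 8: 113 + 75 = 188
Selection 9: 188 + 75 = 263
Selection 10: 263 + 75 = 338
Selection 11: 338 + 75 = 413
Selection 12: 413 + 75 = 488
Selection 13: 488 + 75 = 563
Selection 14: 563 + 75 = 638
Selection 15: 638 + 75 = 713
Selection 16: 713 + 75 = 788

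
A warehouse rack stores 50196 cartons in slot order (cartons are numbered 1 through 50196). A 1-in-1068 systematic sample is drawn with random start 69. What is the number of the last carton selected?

49197

k = 1068
47th selection = r + (47−1)·k = 69 + 46×1068 = 69 + 49128 = 49197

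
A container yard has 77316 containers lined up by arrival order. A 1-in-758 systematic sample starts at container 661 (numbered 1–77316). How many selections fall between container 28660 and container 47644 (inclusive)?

25

k = 758
First selection ≥ 28660: 661 + ⌈(28660−661)/758⌉·758 = 661 + 37×758 = 28707
Last selection ≤ 47644: 661 + ⌊(47644−661)/758⌋·758 = 661 + 61×758 = 46899
Count = 61 − 37 + 1 = 25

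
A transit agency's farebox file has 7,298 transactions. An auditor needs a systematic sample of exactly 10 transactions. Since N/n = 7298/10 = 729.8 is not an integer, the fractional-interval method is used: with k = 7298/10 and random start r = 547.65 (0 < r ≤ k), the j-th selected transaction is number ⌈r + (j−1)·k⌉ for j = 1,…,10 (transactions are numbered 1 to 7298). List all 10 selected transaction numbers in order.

548, 1278, 2008, 2738, 3467, 4197, 4927, 5657, 6387, 7116

j=1: r + 0k = 547.65 → ⌈·⌉ = 548
j=2: r + 1k = 1277.45 → ⌈·⌉ = 1278
j=3: r + 2k = 2007.25 → ⌈·⌉ = 2008
j=4: r + 3k = 2737.05 → ⌈·⌉ = 2738
j=5: r + 4k = 3466.85 → ⌈·⌉ = 3467
j=6: r + 5k = 4196.65 → ⌈·⌉ = 4197
j=7: r + 6k = 4926.45 → ⌈·⌉ = 4927
j=8: r + 7k = 5656.25 → ⌈·⌉ = 5657
j=9: r + 8k = 6386.05 → ⌈·⌉ = 6387
j=10: r + 9k = 7115.85 → ⌈·⌉ = 7116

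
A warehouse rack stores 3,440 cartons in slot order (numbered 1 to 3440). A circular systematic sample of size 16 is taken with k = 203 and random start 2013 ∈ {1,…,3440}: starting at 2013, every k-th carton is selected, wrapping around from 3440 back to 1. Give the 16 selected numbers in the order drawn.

Selection 1: 2013
Selection 2: 2013 + 203 = 2216
Selection 3: 2216 + 203 = 2419
Selection 4: 2419 + 203 = 2622
Selection 5: 2622 + 203 = 2825
Selection 6: 2825 + 203 = 3028
Selection 7: 3028 + 203 = 3231
Selection 8: 3231 + 203 = 3434
Selection 9: 3434 + 203 = 3637 → 3637 − 3440 = 197
Selection 10: 197 + 203 = 400
Selection 11: 400 + 203 = 603
Selection 12: 603 + 203 = 806
Selection 13: 806 + 203 = 1009
Selection 14: 1009 + 203 = 1212
Selection 15: 1212 + 203 = 1415
Selection 16: 1415 + 203 = 1618

2013, 2216, 2419, 2622, 2825, 3028, 3231, 3434, 197, 400, 603, 806, 1009, 1212, 1415, 1618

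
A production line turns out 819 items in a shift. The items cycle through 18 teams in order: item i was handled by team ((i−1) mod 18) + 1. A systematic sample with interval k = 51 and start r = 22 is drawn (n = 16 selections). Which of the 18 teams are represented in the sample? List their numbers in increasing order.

1, 4, 7, 10, 13, 16

Consecutive selections differ by k = 51, so their team numbers differ by 51 mod 18 = 15.
gcd(51, 18) = 3, so the sample visits 18/3 = 6 distinct residues mod 18.
Start 22 is team 4; the teams hit are 1, 4, 7, 10, 13, 16.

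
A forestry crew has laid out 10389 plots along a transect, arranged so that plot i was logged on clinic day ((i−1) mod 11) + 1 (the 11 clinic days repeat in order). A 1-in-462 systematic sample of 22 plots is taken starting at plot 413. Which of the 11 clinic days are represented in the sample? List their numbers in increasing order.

Consecutive selections differ by k = 462, so their clinic day numbers differ by 462 mod 11 = 0.
gcd(462, 11) = 11, so the sample visits 11/11 = 1 distinct residues mod 11.
Start 413 is clinic day 6; the clinic days hit are 6.

6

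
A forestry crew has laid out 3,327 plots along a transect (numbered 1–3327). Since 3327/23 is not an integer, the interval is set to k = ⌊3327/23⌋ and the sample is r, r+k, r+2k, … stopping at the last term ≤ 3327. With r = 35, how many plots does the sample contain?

23

k = ⌊3327/23⌋ = 144
Achieved size = ⌊(3327 − 35)/144⌋ + 1 = ⌊3292/144⌋ + 1 = 22 + 1 = 23
(last selection: 35 + 22×144 = 3203 ≤ 3327; next would be 3347 > 3327)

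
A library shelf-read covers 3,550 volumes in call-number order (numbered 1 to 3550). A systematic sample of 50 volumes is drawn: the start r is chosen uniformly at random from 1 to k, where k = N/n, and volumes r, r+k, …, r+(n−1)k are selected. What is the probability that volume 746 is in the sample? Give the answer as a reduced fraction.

k = 3550/50 = 71.
Volume 746 is selected iff r ≡ 746 (mod 71); exactly one such r in {1,…,71}.
Inclusion probability = 1/71.

1/71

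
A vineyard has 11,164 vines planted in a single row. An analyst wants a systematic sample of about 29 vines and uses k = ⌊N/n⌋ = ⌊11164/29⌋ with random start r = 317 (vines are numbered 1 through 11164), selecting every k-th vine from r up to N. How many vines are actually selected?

k = ⌊11164/29⌋ = 384
Achieved size = ⌊(11164 − 317)/384⌋ + 1 = ⌊10847/384⌋ + 1 = 28 + 1 = 29
(last selection: 317 + 28×384 = 11069 ≤ 11164; next would be 11453 > 11164)

29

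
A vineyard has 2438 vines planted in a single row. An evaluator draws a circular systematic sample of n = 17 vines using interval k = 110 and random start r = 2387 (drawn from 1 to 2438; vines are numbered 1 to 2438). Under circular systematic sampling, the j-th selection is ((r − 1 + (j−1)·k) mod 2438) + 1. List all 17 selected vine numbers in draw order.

2387, 59, 169, 279, 389, 499, 609, 719, 829, 939, 1049, 1159, 1269, 1379, 1489, 1599, 1709

Selection 1: 2387
Selection 2: 2387 + 110 = 2497 → 2497 − 2438 = 59
Selection 3: 59 + 110 = 169
Selection 4: 169 + 110 = 279
Selection 5: 279 + 110 = 389
Selection 6: 389 + 110 = 499
Selection 7: 499 + 110 = 609
Selection 8: 609 + 110 = 719
Selection 9: 719 + 110 = 829
Selection 10: 829 + 110 = 939
Selection 11: 939 + 110 = 1049
Selection 12: 1049 + 110 = 1159
Selection 13: 1159 + 110 = 1269
Selection 14: 1269 + 110 = 1379
Selection 15: 1379 + 110 = 1489
Selection 16: 1489 + 110 = 1599
Selection 17: 1599 + 110 = 1709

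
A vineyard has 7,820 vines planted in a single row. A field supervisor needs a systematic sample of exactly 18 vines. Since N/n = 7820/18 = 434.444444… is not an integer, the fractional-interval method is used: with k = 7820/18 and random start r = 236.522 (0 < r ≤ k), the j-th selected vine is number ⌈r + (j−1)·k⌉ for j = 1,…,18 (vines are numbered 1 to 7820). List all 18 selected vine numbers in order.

j=1: r + 0k = 236.522 → ⌈·⌉ = 237
j=2: r + 1k = 670.966444… → ⌈·⌉ = 671
j=3: r + 2k = 1105.410888… → ⌈·⌉ = 1106
j=4: r + 3k = 1539.855333… → ⌈·⌉ = 1540
j=5: r + 4k = 1974.299777… → ⌈·⌉ = 1975
j=6: r + 5k = 2408.744222… → ⌈·⌉ = 2409
j=7: r + 6k = 2843.188666… → ⌈·⌉ = 2844
j=8: r + 7k = 3277.633111… → ⌈·⌉ = 3278
j=9: r + 8k = 3712.077555… → ⌈·⌉ = 3713
j=10: r + 9k = 4146.522 → ⌈·⌉ = 4147
j=11: r + 10k = 4580.966444… → ⌈·⌉ = 4581
j=12: r + 11k = 5015.410888… → ⌈·⌉ = 5016
j=13: r + 12k = 5449.855333… → ⌈·⌉ = 5450
j=14: r + 13k = 5884.299777… → ⌈·⌉ = 5885
j=15: r + 14k = 6318.744222… → ⌈·⌉ = 6319
j=16: r + 15k = 6753.188666… → ⌈·⌉ = 6754
j=17: r + 16k = 7187.633111… → ⌈·⌉ = 7188
j=18: r + 17k = 7622.077555… → ⌈·⌉ = 7623

237, 671, 1106, 1540, 1975, 2409, 2844, 3278, 3713, 4147, 4581, 5016, 5450, 5885, 6319, 6754, 7188, 7623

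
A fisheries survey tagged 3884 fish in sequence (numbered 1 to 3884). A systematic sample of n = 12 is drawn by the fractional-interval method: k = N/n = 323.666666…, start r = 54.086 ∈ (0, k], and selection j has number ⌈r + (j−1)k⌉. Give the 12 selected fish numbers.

j=1: r + 0k = 54.086 → ⌈·⌉ = 55
j=2: r + 1k = 377.752666… → ⌈·⌉ = 378
j=3: r + 2k = 701.419333… → ⌈·⌉ = 702
j=4: r + 3k = 1025.086 → ⌈·⌉ = 1026
j=5: r + 4k = 1348.752666… → ⌈·⌉ = 1349
j=6: r + 5k = 1672.419333… → ⌈·⌉ = 1673
j=7: r + 6k = 1996.086 → ⌈·⌉ = 1997
j=8: r + 7k = 2319.752666… → ⌈·⌉ = 2320
j=9: r + 8k = 2643.419333… → ⌈·⌉ = 2644
j=10: r + 9k = 2967.086 → ⌈·⌉ = 2968
j=11: r + 10k = 3290.752666… → ⌈·⌉ = 3291
j=12: r + 11k = 3614.419333… → ⌈·⌉ = 3615

55, 378, 702, 1026, 1349, 1673, 1997, 2320, 2644, 2968, 3291, 3615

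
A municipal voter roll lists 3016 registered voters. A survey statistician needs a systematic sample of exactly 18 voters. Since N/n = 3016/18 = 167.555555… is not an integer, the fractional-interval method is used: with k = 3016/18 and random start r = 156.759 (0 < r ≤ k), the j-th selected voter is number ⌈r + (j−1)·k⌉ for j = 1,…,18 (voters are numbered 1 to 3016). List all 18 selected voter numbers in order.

j=1: r + 0k = 156.759 → ⌈·⌉ = 157
j=2: r + 1k = 324.314555… → ⌈·⌉ = 325
j=3: r + 2k = 491.870111… → ⌈·⌉ = 492
j=4: r + 3k = 659.425666… → ⌈·⌉ = 660
j=5: r + 4k = 826.981222… → ⌈·⌉ = 827
j=6: r + 5k = 994.536777… → ⌈·⌉ = 995
j=7: r + 6k = 1162.092333… → ⌈·⌉ = 1163
j=8: r + 7k = 1329.647888… → ⌈·⌉ = 1330
j=9: r + 8k = 1497.203444… → ⌈·⌉ = 1498
j=10: r + 9k = 1664.759 → ⌈·⌉ = 1665
j=11: r + 10k = 1832.314555… → ⌈·⌉ = 1833
j=12: r + 11k = 1999.870111… → ⌈·⌉ = 2000
j=13: r + 12k = 2167.425666… → ⌈·⌉ = 2168
j=14: r + 13k = 2334.981222… → ⌈·⌉ = 2335
j=15: r + 14k = 2502.536777… → ⌈·⌉ = 2503
j=16: r + 15k = 2670.092333… → ⌈·⌉ = 2671
j=17: r + 16k = 2837.647888… → ⌈·⌉ = 2838
j=18: r + 17k = 3005.203444… → ⌈·⌉ = 3006

157, 325, 492, 660, 827, 995, 1163, 1330, 1498, 1665, 1833, 2000, 2168, 2335, 2503, 2671, 2838, 3006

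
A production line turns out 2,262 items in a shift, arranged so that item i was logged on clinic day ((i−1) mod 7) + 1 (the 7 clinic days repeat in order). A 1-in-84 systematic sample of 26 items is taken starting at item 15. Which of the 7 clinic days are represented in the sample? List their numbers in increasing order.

1

Consecutive selections differ by k = 84, so their clinic day numbers differ by 84 mod 7 = 0.
gcd(84, 7) = 7, so the sample visits 7/7 = 1 distinct residues mod 7.
Start 15 is clinic day 1; the clinic days hit are 1.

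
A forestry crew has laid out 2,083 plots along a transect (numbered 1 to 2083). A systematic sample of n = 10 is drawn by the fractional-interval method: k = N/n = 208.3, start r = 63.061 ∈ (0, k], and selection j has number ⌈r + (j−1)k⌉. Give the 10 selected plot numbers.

j=1: r + 0k = 63.061 → ⌈·⌉ = 64
j=2: r + 1k = 271.361 → ⌈·⌉ = 272
j=3: r + 2k = 479.661 → ⌈·⌉ = 480
j=4: r + 3k = 687.961 → ⌈·⌉ = 688
j=5: r + 4k = 896.261 → ⌈·⌉ = 897
j=6: r + 5k = 1104.561 → ⌈·⌉ = 1105
j=7: r + 6k = 1312.861 → ⌈·⌉ = 1313
j=8: r + 7k = 1521.161 → ⌈·⌉ = 1522
j=9: r + 8k = 1729.461 → ⌈·⌉ = 1730
j=10: r + 9k = 1937.761 → ⌈·⌉ = 1938

64, 272, 480, 688, 897, 1105, 1313, 1522, 1730, 1938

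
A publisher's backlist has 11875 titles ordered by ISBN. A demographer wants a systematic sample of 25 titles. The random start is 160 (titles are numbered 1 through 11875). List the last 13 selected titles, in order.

5860, 6335, 6810, 7285, 7760, 8235, 8710, 9185, 9660, 10135, 10610, 11085, 11560

k = N/n = 11875/25 = 475
13th selection = 160 + 12×475 = 5860
14th: 5860 + 475 = 6335
15th: 6335 + 475 = 6810
16th: 6810 + 475 = 7285
17th: 7285 + 475 = 7760
18th: 7760 + 475 = 8235
19th: 8235 + 475 = 8710
20th: 8710 + 475 = 9185
21st: 9185 + 475 = 9660
22nd: 9660 + 475 = 10135
23rd: 10135 + 475 = 10610
24th: 10610 + 475 = 11085
25th: 11085 + 475 = 11560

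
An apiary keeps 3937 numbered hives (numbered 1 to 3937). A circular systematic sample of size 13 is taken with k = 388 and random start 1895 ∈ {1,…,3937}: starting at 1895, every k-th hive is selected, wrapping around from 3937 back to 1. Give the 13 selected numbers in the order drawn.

Selection 1: 1895
Selection 2: 1895 + 388 = 2283
Selection 3: 2283 + 388 = 2671
Selection 4: 2671 + 388 = 3059
Selection 5: 3059 + 388 = 3447
Selection 6: 3447 + 388 = 3835
Selection 7: 3835 + 388 = 4223 → 4223 − 3937 = 286
Selection 8: 286 + 388 = 674
Selection 9: 674 + 388 = 1062
Selection 10: 1062 + 388 = 1450
Selection 11: 1450 + 388 = 1838
Selection 12: 1838 + 388 = 2226
Selection 13: 2226 + 388 = 2614

1895, 2283, 2671, 3059, 3447, 3835, 286, 674, 1062, 1450, 1838, 2226, 2614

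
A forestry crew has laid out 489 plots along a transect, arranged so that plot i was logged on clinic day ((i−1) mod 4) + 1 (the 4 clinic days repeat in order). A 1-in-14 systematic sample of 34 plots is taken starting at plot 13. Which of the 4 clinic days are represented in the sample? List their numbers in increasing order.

Consecutive selections differ by k = 14, so their clinic day numbers differ by 14 mod 4 = 2.
gcd(14, 4) = 2, so the sample visits 4/2 = 2 distinct residues mod 4.
Start 13 is clinic day 1; the clinic days hit are 1, 3.

1, 3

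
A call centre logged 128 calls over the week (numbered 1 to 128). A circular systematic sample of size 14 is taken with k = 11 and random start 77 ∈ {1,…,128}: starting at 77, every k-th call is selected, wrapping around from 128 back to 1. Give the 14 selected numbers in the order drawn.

77, 88, 99, 110, 121, 4, 15, 26, 37, 48, 59, 70, 81, 92

Selection 1: 77
Selection 2: 77 + 11 = 88
Selection 3: 88 + 11 = 99
Selection 4: 99 + 11 = 110
Selection 5: 110 + 11 = 121
Selection 6: 121 + 11 = 132 → 132 − 128 = 4
Selection 7: 4 + 11 = 15
Selection 8: 15 + 11 = 26
Selection 9: 26 + 11 = 37
Selection 10: 37 + 11 = 48
Selection 11: 48 + 11 = 59
Selection 12: 59 + 11 = 70
Selection 13: 70 + 11 = 81
Selection 14: 81 + 11 = 92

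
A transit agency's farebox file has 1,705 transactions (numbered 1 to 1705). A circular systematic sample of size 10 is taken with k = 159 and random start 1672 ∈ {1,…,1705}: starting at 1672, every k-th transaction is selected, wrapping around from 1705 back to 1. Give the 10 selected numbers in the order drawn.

1672, 126, 285, 444, 603, 762, 921, 1080, 1239, 1398

Selection 1: 1672
Selection 2: 1672 + 159 = 1831 → 1831 − 1705 = 126
Selection 3: 126 + 159 = 285
Selection 4: 285 + 159 = 444
Selection 5: 444 + 159 = 603
Selection 6: 603 + 159 = 762
Selection 7: 762 + 159 = 921
Selection 8: 921 + 159 = 1080
Selection 9: 1080 + 159 = 1239
Selection 10: 1239 + 159 = 1398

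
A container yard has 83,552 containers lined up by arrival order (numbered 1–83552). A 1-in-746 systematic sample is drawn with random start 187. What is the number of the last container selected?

82993

k = 746
112th selection = r + (112−1)·k = 187 + 111×746 = 187 + 82806 = 82993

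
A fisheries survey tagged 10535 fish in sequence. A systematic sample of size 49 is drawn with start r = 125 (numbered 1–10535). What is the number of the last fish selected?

k = 10535/49 = 215
49th selection = r + (49−1)·k = 125 + 48×215 = 125 + 10320 = 10445

10445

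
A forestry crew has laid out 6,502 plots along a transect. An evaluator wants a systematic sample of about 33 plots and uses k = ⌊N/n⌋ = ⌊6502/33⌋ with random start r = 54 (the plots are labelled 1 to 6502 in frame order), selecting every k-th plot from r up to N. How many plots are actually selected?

33

k = ⌊6502/33⌋ = 197
Achieved size = ⌊(6502 − 54)/197⌋ + 1 = ⌊6448/197⌋ + 1 = 32 + 1 = 33
(last selection: 54 + 32×197 = 6358 ≤ 6502; next would be 6555 > 6502)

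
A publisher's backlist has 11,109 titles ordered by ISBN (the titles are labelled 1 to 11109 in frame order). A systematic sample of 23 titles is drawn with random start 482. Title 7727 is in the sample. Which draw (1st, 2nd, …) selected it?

16

k = 11109/23 = 483
position = (7727 − 482)/483 + 1 = 7245/483 + 1 = 15 + 1 = 16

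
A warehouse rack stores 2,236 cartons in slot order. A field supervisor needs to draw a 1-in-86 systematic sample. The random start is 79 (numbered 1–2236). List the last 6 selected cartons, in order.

1799, 1885, 1971, 2057, 2143, 2229

21st selection = 79 + 20×86 = 1799
22nd: 1799 + 86 = 1885
23rd: 1885 + 86 = 1971
24th: 1971 + 86 = 2057
25th: 2057 + 86 = 2143
26th: 2143 + 86 = 2229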